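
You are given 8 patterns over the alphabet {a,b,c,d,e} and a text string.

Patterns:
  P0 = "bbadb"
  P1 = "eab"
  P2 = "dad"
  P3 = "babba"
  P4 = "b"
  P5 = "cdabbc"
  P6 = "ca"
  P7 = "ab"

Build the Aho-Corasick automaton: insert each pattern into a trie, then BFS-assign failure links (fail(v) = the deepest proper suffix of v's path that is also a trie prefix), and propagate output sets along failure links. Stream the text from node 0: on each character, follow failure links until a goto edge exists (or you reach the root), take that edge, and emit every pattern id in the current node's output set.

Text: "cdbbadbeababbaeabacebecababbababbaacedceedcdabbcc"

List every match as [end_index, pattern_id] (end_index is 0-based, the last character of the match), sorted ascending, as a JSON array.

Build automaton:
Trie nodes:
  n0 'ε': a→23 b→1 c→16 d→9 e→6
  n1 'b': a→12 b→2  ←P4
  n2 'bb': a→3
  n3 'bba': d→4
  n4 'bbad': b→5
  n5 'bbadb': ·  ←P0
  n6 'e': a→7
  n7 'ea': b→8
  n8 'eab': ·  ←P1
  n9 'd': a→10
  n10 'da': d→11
  n11 'dad': ·  ←P2
  n12 'ba': b→13
  n13 'bab': b→14
  n14 'babb': a→15
  n15 'babba': ·  ←P3
  n16 'c': a→22 d→17
  n17 'cd': a→18
  n18 'cda': b→19
  n19 'cdab': b→20
  n20 'cdabb': c→21
  n21 'cdabbc': ·  ←P5
  n22 'ca': ·  ←P6
  n23 'a': b→24
  n24 'ab': ·  ←P7

Failure links (BFS by depth):
  n1('b'): parent n0 fail=0; on 'b' 0 → fail=0;  out {4}∪∅={4}
  n6('e'): parent n0 fail=0; on 'e' 0 → fail=0;  out ∅∪∅=∅
  n9('d'): parent n0 fail=0; on 'd' 0 → fail=0;  out ∅∪∅=∅
  n16('c'): parent n0 fail=0; on 'c' 0 → fail=0;  out ∅∪∅=∅
  n23('a'): parent n0 fail=0; on 'a' 0 → fail=0;  out ∅∪∅=∅
  n2('bb'): parent n1 fail=0; on 'b' 0 → fail=1;  out ∅∪{4}={4}
  n7('ea'): parent n6 fail=0; on 'a' 0 → fail=23;  out ∅∪∅=∅
  n10('da'): parent n9 fail=0; on 'a' 0 → fail=23;  out ∅∪∅=∅
  n12('ba'): parent n1 fail=0; on 'a' 0 → fail=23;  out ∅∪∅=∅
  n17('cd'): parent n16 fail=0; on 'd' 0 → fail=9;  out ∅∪∅=∅
  n22('ca'): parent n16 fail=0; on 'a' 0 → fail=23;  out {6}∪∅={6}
  n24('ab'): parent n23 fail=0; on 'b' 0 → fail=1;  out {7}∪{4}={4,7}
  n3('bba'): parent n2 fail=1; on 'a' 1 → fail=12;  out ∅∪∅=∅
  n8('eab'): parent n7 fail=23; on 'b' 23 → fail=24;  out {1}∪{4,7}={1,4,7}
  n11('dad'): parent n10 fail=23; on 'd' 23→0 → fail=9;  out {2}∪∅={2}
  n13('bab'): parent n12 fail=23; on 'b' 23 → fail=24;  out ∅∪{4,7}={4,7}
  n18('cda'): parent n17 fail=9; on 'a' 9 → fail=10;  out ∅∪∅=∅
  n4('bbad'): parent n3 fail=12; on 'd' 12→23→0 → fail=9;  out ∅∪∅=∅
  n14('babb'): parent n13 fail=24; on 'b' 24→1 → fail=2;  out ∅∪{4}={4}
  n19('cdab'): parent n18 fail=10; on 'b' 10→23 → fail=24;  out ∅∪{4,7}={4,7}
  n5('bbadb'): parent n4 fail=9; on 'b' 9→0 → fail=1;  out {0}∪{4}={0,4}
  n15('babba'): parent n14 fail=2; on 'a' 2 → fail=3;  out {3}∪∅={3}
  n20('cdabb'): parent n19 fail=24; on 'b' 24→1 → fail=2;  out ∅∪{4}={4}
  n21('cdabbc'): parent n20 fail=2; on 'c' 2→1→0 → fail=16;  out {5}∪∅={5}

Scan:
[0] read 'c'  n0⇒n16
[1] read 'd'  n16⇒n17
[2] read 'b'  n17⇒n1 (via fail)  → match P4@[2:2]
[3] read 'b'  n1⇒n2  → match P4@[3:3]
[4] read 'a'  n2⇒n3
[5] read 'd'  n3⇒n4
[6] read 'b'  n4⇒n5  → match P0@[2:6],P4@[6:6]
[7] read 'e'  n5⇒n6 (via fail)
[8] read 'a'  n6⇒n7
[9] read 'b'  n7⇒n8  → match P1@[7:9],P4@[9:9],P7@[8:9]
[10] read 'a'  n8⇒n12 (via fail)
[11] read 'b'  n12⇒n13  → match P4@[11:11],P7@[10:11]
[12] read 'b'  n13⇒n14  → match P4@[12:12]
[13] read 'a'  n14⇒n15  → match P3@[9:13]
[14] read 'e'  n15⇒n6 (via fail)
[15] read 'a'  n6⇒n7
[16] read 'b'  n7⇒n8  → match P1@[14:16],P4@[16:16],P7@[15:16]
[17] read 'a'  n8⇒n12 (via fail)
[18] read 'c'  n12⇒n16 (via fail)
[19] read 'e'  n16⇒n6 (via fail)
[20] read 'b'  n6⇒n1 (via fail)  → match P4@[20:20]
[21] read 'e'  n1⇒n6 (via fail)
[22] read 'c'  n6⇒n16 (via fail)
[23] read 'a'  n16⇒n22  → match P6@[22:23]
[24] read 'b'  n22⇒n24 (via fail)  → match P4@[24:24],P7@[23:24]
[25] read 'a'  n24⇒n12 (via fail)
[26] read 'b'  n12⇒n13  → match P4@[26:26],P7@[25:26]
[27] read 'b'  n13⇒n14  → match P4@[27:27]
[28] read 'a'  n14⇒n15  → match P3@[24:28]
[29] read 'b'  n15⇒n13 (via fail)  → match P4@[29:29],P7@[28:29]
[30] read 'a'  n13⇒n12 (via fail)
[31] read 'b'  n12⇒n13  → match P4@[31:31],P7@[30:31]
[32] read 'b'  n13⇒n14  → match P4@[32:32]
[33] read 'a'  n14⇒n15  → match P3@[29:33]
[34] read 'a'  n15⇒n23 (via fail)
[35] read 'c'  n23⇒n16 (via fail)
[36] read 'e'  n16⇒n6 (via fail)
[37] read 'd'  n6⇒n9 (via fail)
[38] read 'c'  n9⇒n16 (via fail)
[39] read 'e'  n16⇒n6 (via fail)
[40] read 'e'  n6⇒n6 (via fail)
[41] read 'd'  n6⇒n9 (via fail)
[42] read 'c'  n9⇒n16 (via fail)
[43] read 'd'  n16⇒n17
[44] read 'a'  n17⇒n18
[45] read 'b'  n18⇒n19  → match P4@[45:45],P7@[44:45]
[46] read 'b'  n19⇒n20  → match P4@[46:46]
[47] read 'c'  n20⇒n21  → match P5@[42:47]
[48] read 'c'  n21⇒n16 (via fail)

Matches: [[2,4],[3,4],[6,0],[6,4],[9,1],[9,4],[9,7],[11,4],[11,7],[12,4],[13,3],[16,1],[16,4],[16,7],[20,4],[23,6],[24,4],[24,7],[26,4],[26,7],[27,4],[28,3],[29,4],[29,7],[31,4],[31,7],[32,4],[33,3],[45,4],[45,7],[46,4],[47,5]]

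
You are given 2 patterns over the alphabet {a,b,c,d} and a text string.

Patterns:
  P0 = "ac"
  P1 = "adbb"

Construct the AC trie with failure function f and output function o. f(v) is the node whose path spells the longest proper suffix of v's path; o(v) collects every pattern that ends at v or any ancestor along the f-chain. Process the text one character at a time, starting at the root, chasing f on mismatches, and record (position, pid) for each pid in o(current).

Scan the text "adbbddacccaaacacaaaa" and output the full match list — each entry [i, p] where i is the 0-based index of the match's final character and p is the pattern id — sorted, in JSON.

Construct AC machine:
Trie nodes:
  n0 'ε': a→1
  n1 'a': c→2 d→3
  n2 'ac': ·  [P0 ends]
  n3 'ad': b→4
  n4 'adb': b→5
  n5 'adbb': ·  [P1 ends]

BFS fail/out derivation:
  n1('a'): parent n0 fail=0; on 'a' 0 → fail=0;  out ∅∪∅=∅
  n2('ac'): parent n1 fail=0; on 'c' 0 → fail=0;  out {0}∪∅={0}
  n3('ad'): parent n1 fail=0; on 'd' 0 → fail=0;  out ∅∪∅=∅
  n4('adb'): parent n3 fail=0; on 'b' 0 → fail=0;  out ∅∪∅=∅
  n5('adbb'): parent n4 fail=0; on 'b' 0 → fail=0;  out {1}∪∅={1}

Scan:
i=0 'a': node 0→1
i=1 'd': node 1→3
i=2 'b': node 3→4
i=3 'b': node 4→5  emit P1@[0:3]
i=4 'd': node 5→0 (fail-walked)
i=5 'd': node 0→0
i=6 'a': node 0→1
i=7 'c': node 1→2  emit P0@[6:7]
i=8 'c': node 2→0 (fail-walked)
i=9 'c': node 0→0
i=10 'a': node 0→1
i=11 'a': node 1→1 (fail-walked)
i=12 'a': node 1→1 (fail-walked)
i=13 'c': node 1→2  emit P0@[12:13]
i=14 'a': node 2→1 (fail-walked)
i=15 'c': node 1→2  emit P0@[14:15]
i=16 'a': node 2→1 (fail-walked)
i=17 'a': node 1→1 (fail-walked)
i=18 'a': node 1→1 (fail-walked)
i=19 'a': node 1→1 (fail-walked)

Result: [[3,1],[7,0],[13,0],[15,0]]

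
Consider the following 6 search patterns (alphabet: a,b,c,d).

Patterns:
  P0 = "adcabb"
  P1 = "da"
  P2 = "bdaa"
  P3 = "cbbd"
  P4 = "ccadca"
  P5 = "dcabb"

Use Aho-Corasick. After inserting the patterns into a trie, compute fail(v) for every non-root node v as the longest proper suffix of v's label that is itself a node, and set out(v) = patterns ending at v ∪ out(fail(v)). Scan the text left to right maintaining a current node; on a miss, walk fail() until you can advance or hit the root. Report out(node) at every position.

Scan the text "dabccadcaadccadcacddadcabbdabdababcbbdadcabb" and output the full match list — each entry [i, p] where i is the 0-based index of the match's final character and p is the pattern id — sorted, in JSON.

Build automaton:
Trie nodes:
  n0 'ε': a→1 b→9 c→13 d→7
  n1 'a': d→2
  n2 'ad': c→3
  n3 'adc': a→4
  n4 'adca': b→5
  n5 'adcab': b→6
  n6 'adcabb': ·  [P0 ends]
  n7 'd': a→8 c→22
  n8 'da': ·  [P1 ends]
  n9 'b': d→10
  n10 'bd': a→11
  n11 'bda': a→12
  n12 'bdaa': ·  [P2 ends]
  n13 'c': b→14 c→17
  n14 'cb': b→15
  n15 'cbb': d→16
  n16 'cbbd': ·  [P3 ends]
  n17 'cc': a→18
  n18 'cca': d→19
  n19 'ccad': c→20
  n20 'ccadc': a→21
  n21 'ccadca': ·  [P4 ends]
  n22 'dc': a→23
  n23 'dca': b→24
  n24 'dcab': b→25
  n25 'dcabb': ·  [P5 ends]

BFS fail/out derivation:
  fail(1) 'a': from fail(0)=0 chase 'a': 0 ⇒ 0;  out=∅∪out(0)=∅
  fail(7) 'd': from fail(0)=0 chase 'd': 0 ⇒ 0;  out=∅∪out(0)=∅
  fail(9) 'b': from fail(0)=0 chase 'b': 0 ⇒ 0;  out=∅∪out(0)=∅
  fail(13) 'c': from fail(0)=0 chase 'c': 0 ⇒ 0;  out=∅∪out(0)=∅
  fail(2) 'ad': from fail(1)=0 chase 'd': 0 ⇒ 7;  out=∅∪out(7)=∅
  fail(8) 'da': from fail(7)=0 chase 'a': 0 ⇒ 1;  out={1}∪out(1)={1}
  fail(10) 'bd': from fail(9)=0 chase 'd': 0 ⇒ 7;  out=∅∪out(7)=∅
  fail(14) 'cb': from fail(13)=0 chase 'b': 0 ⇒ 9;  out=∅∪out(9)=∅
  fail(17) 'cc': from fail(13)=0 chase 'c': 0 ⇒ 13;  out=∅∪out(13)=∅
  fail(22) 'dc': from fail(7)=0 chase 'c': 0 ⇒ 13;  out=∅∪out(13)=∅
  fail(3) 'adc': from fail(2)=7 chase 'c': 7 ⇒ 22;  out=∅∪out(22)=∅
  fail(11) 'bda': from fail(10)=7 chase 'a': 7 ⇒ 8;  out=∅∪out(8)={1}
  fail(15) 'cbb': from fail(14)=9 chase 'b': 9→0 ⇒ 9;  out=∅∪out(9)=∅
  fail(18) 'cca': from fail(17)=13 chase 'a': 13→0 ⇒ 1;  out=∅∪out(1)=∅
  fail(23) 'dca': from fail(22)=13 chase 'a': 13→0 ⇒ 1;  out=∅∪out(1)=∅
  fail(4) 'adca': from fail(3)=22 chase 'a': 22 ⇒ 23;  out=∅∪out(23)=∅
  fail(12) 'bdaa': from fail(11)=8 chase 'a': 8→1→0 ⇒ 1;  out={2}∪out(1)={2}
  fail(16) 'cbbd': from fail(15)=9 chase 'd': 9 ⇒ 10;  out={3}∪out(10)={3}
  fail(19) 'ccad': from fail(18)=1 chase 'd': 1 ⇒ 2;  out=∅∪out(2)=∅
  fail(24) 'dcab': from fail(23)=1 chase 'b': 1→0 ⇒ 9;  out=∅∪out(9)=∅
  fail(5) 'adcab': from fail(4)=23 chase 'b': 23 ⇒ 24;  out=∅∪out(24)=∅
  fail(20) 'ccadc': from fail(19)=2 chase 'c': 2 ⇒ 3;  out=∅∪out(3)=∅
  fail(25) 'dcabb': from fail(24)=9 chase 'b': 9→0 ⇒ 9;  out={5}∪out(9)={5}
  fail(6) 'adcabb': from fail(5)=24 chase 'b': 24 ⇒ 25;  out={0}∪out(25)={0,5}
  fail(21) 'ccadca': from fail(20)=3 chase 'a': 3 ⇒ 4;  out={4}∪out(4)={4}

Scan:
[0] read 'd'  n0⇒n7
[1] read 'a'  n7⇒n8  emit P1@[0:1]
[2] read 'b'  n8⇒n9 (fail-walked)
[3] read 'c'  n9⇒n13 (fail-walked)
[4] read 'c'  n13⇒n17
[5] read 'a'  n17⇒n18
[6] read 'd'  n18⇒n19
[7] read 'c'  n19⇒n20
[8] read 'a'  n20⇒n21  emit P4@[3:8]
[9] read 'a'  n21⇒n1 (fail-walked)
[10] read 'd'  n1⇒n2
[11] read 'c'  n2⇒n3
[12] read 'c'  n3⇒n17 (fail-walked)
[13] read 'a'  n17⇒n18
[14] read 'd'  n18⇒n19
[15] read 'c'  n19⇒n20
[16] read 'a'  n20⇒n21  emit P4@[11:16]
[17] read 'c'  n21⇒n13 (fail-walked)
[18] read 'd'  n13⇒n7 (fail-walked)
[19] read 'd'  n7⇒n7 (fail-walked)
[20] read 'a'  n7⇒n8  emit P1@[19:20]
[21] read 'd'  n8⇒n2 (fail-walked)
[22] read 'c'  n2⇒n3
[23] read 'a'  n3⇒n4
[24] read 'b'  n4⇒n5
[25] read 'b'  n5⇒n6  emit P0@[20:25],P5@[21:25]
[26] read 'd'  n6⇒n10 (fail-walked)
[27] read 'a'  n10⇒n11  emit P1@[26:27]
[28] read 'b'  n11⇒n9 (fail-walked)
[29] read 'd'  n9⇒n10
[30] read 'a'  n10⇒n11  emit P1@[29:30]
[31] read 'b'  n11⇒n9 (fail-walked)
[32] read 'a'  n9⇒n1 (fail-walked)
[33] read 'b'  n1⇒n9 (fail-walked)
[34] read 'c'  n9⇒n13 (fail-walked)
[35] read 'b'  n13⇒n14
[36] read 'b'  n14⇒n15
[37] read 'd'  n15⇒n16  emit P3@[34:37]
[38] read 'a'  n16⇒n11 (fail-walked)  emit P1@[37:38]
[39] read 'd'  n11⇒n2 (fail-walked)
[40] read 'c'  n2⇒n3
[41] read 'a'  n3⇒n4
[42] read 'b'  n4⇒n5
[43] read 'b'  n5⇒n6  emit P0@[38:43],P5@[39:43]

All matches (sorted): [[1,1],[8,4],[16,4],[20,1],[25,0],[25,5],[27,1],[30,1],[37,3],[38,1],[43,0],[43,5]]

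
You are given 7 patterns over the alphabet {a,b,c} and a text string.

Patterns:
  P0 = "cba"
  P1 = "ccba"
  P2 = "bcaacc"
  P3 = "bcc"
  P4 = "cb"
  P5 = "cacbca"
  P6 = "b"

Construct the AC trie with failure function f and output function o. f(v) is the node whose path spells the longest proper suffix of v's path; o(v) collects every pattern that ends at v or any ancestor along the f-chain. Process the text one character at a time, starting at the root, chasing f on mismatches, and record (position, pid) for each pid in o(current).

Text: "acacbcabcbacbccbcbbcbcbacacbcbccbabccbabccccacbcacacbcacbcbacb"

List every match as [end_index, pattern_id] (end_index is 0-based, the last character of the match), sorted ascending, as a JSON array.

Build:
Trie nodes:
  n0 'ε': b→7 c→1
  n1 'c': a→14 b→2 c→4
  n2 'cb': a→3  [P4 ends]
  n3 'cba': ·  [P0 ends]
  n4 'cc': b→5
  n5 'ccb': a→6
  n6 'ccba': ·  [P1 ends]
  n7 'b': c→8  [P6 ends]
  n8 'bc': a→9 c→13
  n9 'bca': a→10
  n10 'bcaa': c→11
  n11 'bcaac': c→12
  n12 'bcaacc': ·  [P2 ends]
  n13 'bcc': ·  [P3 ends]
  n14 'ca': c→15
  n15 'cac': b→16
  n16 'cacb': c→17
  n17 'cacbc': a→18
  n18 'cacbca': ·  [P5 ends]

BFS fail/out derivation:
  n1('c'): parent n0 fail=0; on 'c' 0 → fail=0;  out ∅∪∅=∅
  n7('b'): parent n0 fail=0; on 'b' 0 → fail=0;  out {6}∪∅={6}
  n2('cb'): parent n1 fail=0; on 'b' 0 → fail=7;  out {4}∪{6}={4,6}
  n4('cc'): parent n1 fail=0; on 'c' 0 → fail=1;  out ∅∪∅=∅
  n8('bc'): parent n7 fail=0; on 'c' 0 → fail=1;  out ∅∪∅=∅
  n14('ca'): parent n1 fail=0; on 'a' 0 → fail=0;  out ∅∪∅=∅
  n3('cba'): parent n2 fail=7; on 'a' 7→0 → fail=0;  out {0}∪∅={0}
  n5('ccb'): parent n4 fail=1; on 'b' 1 → fail=2;  out ∅∪{4,6}={4,6}
  n9('bca'): parent n8 fail=1; on 'a' 1 → fail=14;  out ∅∪∅=∅
  n13('bcc'): parent n8 fail=1; on 'c' 1 → fail=4;  out {3}∪∅={3}
  n15('cac'): parent n14 fail=0; on 'c' 0 → fail=1;  out ∅∪∅=∅
  n6('ccba'): parent n5 fail=2; on 'a' 2 → fail=3;  out {1}∪{0}={0,1}
  n10('bcaa'): parent n9 fail=14; on 'a' 14→0 → fail=0;  out ∅∪∅=∅
  n16('cacb'): parent n15 fail=1; on 'b' 1 → fail=2;  out ∅∪{4,6}={4,6}
  n11('bcaac'): parent n10 fail=0; on 'c' 0 → fail=1;  out ∅∪∅=∅
  n17('cacbc'): parent n16 fail=2; on 'c' 2→7 → fail=8;  out ∅∪∅=∅
  n12('bcaacc'): parent n11 fail=1; on 'c' 1 → fail=4;  out {2}∪∅={2}
  n18('cacbca'): parent n17 fail=8; on 'a' 8 → fail=9;  out {5}∪∅={5}

Scan:
i=0 'a': node 0→0
i=1 'c': node 0→1
i=2 'a': node 1→14
i=3 'c': node 14→15
i=4 'b': node 15→16  → match P4@[3:4],P6@[4:4]
i=5 'c': node 16→17
i=6 'a': node 17→18  → match P5@[1:6]
i=7 'b': node 18→7 (fail-walked)  → match P6@[7:7]
i=8 'c': node 7→8
i=9 'b': node 8→2 (fail-walked)  → match P4@[8:9],P6@[9:9]
i=10 'a': node 2→3  → match P0@[8:10]
i=11 'c': node 3→1 (fail-walked)
i=12 'b': node 1→2  → match P4@[11:12],P6@[12:12]
i=13 'c': node 2→8 (fail-walked)
i=14 'c': node 8→13  → match P3@[12:14]
i=15 'b': node 13→5 (fail-walked)  → match P4@[14:15],P6@[15:15]
i=16 'c': node 5→8 (fail-walked)
i=17 'b': node 8→2 (fail-walked)  → match P4@[16:17],P6@[17:17]
i=18 'b': node 2→7 (fail-walked)  → match P6@[18:18]
i=19 'c': node 7→8
i=20 'b': node 8→2 (fail-walked)  → match P4@[19:20],P6@[20:20]
i=21 'c': node 2→8 (fail-walked)
i=22 'b': node 8→2 (fail-walked)  → match P4@[21:22],P6@[22:22]
i=23 'a': node 2→3  → match P0@[21:23]
i=24 'c': node 3→1 (fail-walked)
i=25 'a': node 1→14
i=26 'c': node 14→15
i=27 'b': node 15→16  → match P4@[26:27],P6@[27:27]
i=28 'c': node 16→17
i=29 'b': node 17→2 (fail-walked)  → match P4@[28:29],P6@[29:29]
i=30 'c': node 2→8 (fail-walked)
i=31 'c': node 8→13  → match P3@[29:31]
i=32 'b': node 13→5 (fail-walked)  → match P4@[31:32],P6@[32:32]
i=33 'a': node 5→6  → match P0@[31:33],P1@[30:33]
i=34 'b': node 6→7 (fail-walked)  → match P6@[34:34]
i=35 'c': node 7→8
i=36 'c': node 8→13  → match P3@[34:36]
i=37 'b': node 13→5 (fail-walked)  → match P4@[36:37],P6@[37:37]
i=38 'a': node 5→6  → match P0@[36:38],P1@[35:38]
i=39 'b': node 6→7 (fail-walked)  → match P6@[39:39]
i=40 'c': node 7→8
i=41 'c': node 8→13  → match P3@[39:41]
i=42 'c': node 13→4 (fail-walked)
i=43 'c': node 4→4 (fail-walked)
i=44 'a': node 4→14 (fail-walked)
i=45 'c': node 14→15
i=46 'b': node 15→16  → match P4@[45:46],P6@[46:46]
i=47 'c': node 16→17
i=48 'a': node 17→18  → match P5@[43:48]
i=49 'c': node 18→15 (fail-walked)
i=50 'a': node 15→14 (fail-walked)
i=51 'c': node 14→15
i=52 'b': node 15→16  → match P4@[51:52],P6@[52:52]
i=53 'c': node 16→17
i=54 'a': node 17→18  → match P5@[49:54]
i=55 'c': node 18→15 (fail-walked)
i=56 'b': node 15→16  → match P4@[55:56],P6@[56:56]
i=57 'c': node 16→17
i=58 'b': node 17→2 (fail-walked)  → match P4@[57:58],P6@[58:58]
i=59 'a': node 2→3  → match P0@[57:59]
i=60 'c': node 3→1 (fail-walked)
i=61 'b': node 1→2  → match P4@[60:61],P6@[61:61]

Result: [[4,4],[4,6],[6,5],[7,6],[9,4],[9,6],[10,0],[12,4],[12,6],[14,3],[15,4],[15,6],[17,4],[17,6],[18,6],[20,4],[20,6],[22,4],[22,6],[23,0],[27,4],[27,6],[29,4],[29,6],[31,3],[32,4],[32,6],[33,0],[33,1],[34,6],[36,3],[37,4],[37,6],[38,0],[38,1],[39,6],[41,3],[46,4],[46,6],[48,5],[52,4],[52,6],[54,5],[56,4],[56,6],[58,4],[58,6],[59,0],[61,4],[61,6]]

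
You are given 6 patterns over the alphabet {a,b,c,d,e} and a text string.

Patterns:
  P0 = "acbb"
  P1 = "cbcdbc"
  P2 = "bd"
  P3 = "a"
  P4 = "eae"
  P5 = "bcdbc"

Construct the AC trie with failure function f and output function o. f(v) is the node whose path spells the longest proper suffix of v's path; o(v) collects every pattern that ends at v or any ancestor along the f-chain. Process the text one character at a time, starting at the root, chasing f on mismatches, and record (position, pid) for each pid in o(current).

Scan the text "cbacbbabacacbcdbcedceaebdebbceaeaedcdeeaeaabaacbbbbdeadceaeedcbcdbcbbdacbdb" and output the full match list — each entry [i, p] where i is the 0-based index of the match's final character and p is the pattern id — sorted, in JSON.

Build:
Trie (insert patterns):
  0='ε' goto a→1 b→11 c→5 e→13
  1='a' goto c→2  ←P3
  2='ac' goto b→3
  3='acb' goto b→4
  4='acbb' goto ·  ←P0
  5='c' goto b→6
  6='cb' goto c→7
  7='cbc' goto d→8
  8='cbcd' goto b→9
  9='cbcdb' goto c→10
  10='cbcdbc' goto ·  ←P1
  11='b' goto c→16 d→12
  12='bd' goto ·  ←P2
  13='e' goto a→14
  14='ea' goto e→15
  15='eae' goto ·  ←P4
  16='bc' goto d→17
  17='bcd' goto b→18
  18='bcdb' goto c→19
  19='bcdbc' goto ·  ←P5

BFS fail/out derivation:
  fail(1) 'a': from fail(0)=0 chase 'a': 0 ⇒ 0;  out={3}∪out(0)={3}
  fail(5) 'c': from fail(0)=0 chase 'c': 0 ⇒ 0;  out=∅∪out(0)=∅
  fail(11) 'b': from fail(0)=0 chase 'b': 0 ⇒ 0;  out=∅∪out(0)=∅
  fail(13) 'e': from fail(0)=0 chase 'e': 0 ⇒ 0;  out=∅∪out(0)=∅
  fail(2) 'ac': from fail(1)=0 chase 'c': 0 ⇒ 5;  out=∅∪out(5)=∅
  fail(6) 'cb': from fail(5)=0 chase 'b': 0 ⇒ 11;  out=∅∪out(11)=∅
  fail(12) 'bd': from fail(11)=0 chase 'd': 0 ⇒ 0;  out={2}∪out(0)={2}
  fail(14) 'ea': from fail(13)=0 chase 'a': 0 ⇒ 1;  out=∅∪out(1)={3}
  fail(16) 'bc': from fail(11)=0 chase 'c': 0 ⇒ 5;  out=∅∪out(5)=∅
  fail(3) 'acb': from fail(2)=5 chase 'b': 5 ⇒ 6;  out=∅∪out(6)=∅
  fail(7) 'cbc': from fail(6)=11 chase 'c': 11 ⇒ 16;  out=∅∪out(16)=∅
  fail(15) 'eae': from fail(14)=1 chase 'e': 1→0 ⇒ 13;  out={4}∪out(13)={4}
  fail(17) 'bcd': from fail(16)=5 chase 'd': 5→0 ⇒ 0;  out=∅∪out(0)=∅
  fail(4) 'acbb': from fail(3)=6 chase 'b': 6→11→0 ⇒ 11;  out={0}∪out(11)={0}
  fail(8) 'cbcd': from fail(7)=16 chase 'd': 16 ⇒ 17;  out=∅∪out(17)=∅
  fail(18) 'bcdb': from fail(17)=0 chase 'b': 0 ⇒ 11;  out=∅∪out(11)=∅
  fail(9) 'cbcdb': from fail(8)=17 chase 'b': 17 ⇒ 18;  out=∅∪out(18)=∅
  fail(19) 'bcdbc': from fail(18)=11 chase 'c': 11 ⇒ 16;  out={5}∪out(16)={5}
  fail(10) 'cbcdbc': from fail(9)=18 chase 'c': 18 ⇒ 19;  out={1}∪out(19)={1,5}

Run:
i=0 'c': node 0→5
i=1 'b': node 5→6
i=2 'a': node 6→1 (fail-walked)  → match P3@[2:2]
i=3 'c': node 1→2
i=4 'b': node 2→3
i=5 'b': node 3→4  → match P0@[2:5]
i=6 'a': node 4→1 (fail-walked)  → match P3@[6:6]
i=7 'b': node 1→11 (fail-walked)
i=8 'a': node 11→1 (fail-walked)  → match P3@[8:8]
i=9 'c': node 1→2
i=10 'a': node 2→1 (fail-walked)  → match P3@[10:10]
i=11 'c': node 1→2
i=12 'b': node 2→3
i=13 'c': node 3→7 (fail-walked)
i=14 'd': node 7→8
i=15 'b': node 8→9
i=16 'c': node 9→10  → match P1@[11:16],P5@[12:16]
i=17 'e': node 10→13 (fail-walked)
i=18 'd': node 13→0 (fail-walked)
i=19 'c': node 0→5
i=20 'e': node 5→13 (fail-walked)
i=21 'a': node 13→14  → match P3@[21:21]
i=22 'e': node 14→15  → match P4@[20:22]
i=23 'b': node 15→11 (fail-walked)
i=24 'd': node 11→12  → match P2@[23:24]
i=25 'e': node 12→13 (fail-walked)
i=26 'b': node 13→11 (fail-walked)
i=27 'b': node 11→11 (fail-walked)
i=28 'c': node 11→16
i=29 'e': node 16→13 (fail-walked)
i=30 'a': node 13→14  → match P3@[30:30]
i=31 'e': node 14→15  → match P4@[29:31]
i=32 'a': node 15→14 (fail-walked)  → match P3@[32:32]
i=33 'e': node 14→15  → match P4@[31:33]
i=34 'd': node 15→0 (fail-walked)
i=35 'c': node 0→5
i=36 'd': node 5→0 (fail-walked)
i=37 'e': node 0→13
i=38 'e': node 13→13 (fail-walked)
i=39 'a': node 13→14  → match P3@[39:39]
i=40 'e': node 14→15  → match P4@[38:40]
i=41 'a': node 15→14 (fail-walked)  → match P3@[41:41]
i=42 'a': node 14→1 (fail-walked)  → match P3@[42:42]
i=43 'b': node 1→11 (fail-walked)
i=44 'a': node 11→1 (fail-walked)  → match P3@[44:44]
i=45 'a': node 1→1 (fail-walked)  → match P3@[45:45]
i=46 'c': node 1→2
i=47 'b': node 2→3
i=48 'b': node 3→4  → match P0@[45:48]
i=49 'b': node 4→11 (fail-walked)
i=50 'b': node 11→11 (fail-walked)
i=51 'd': node 11→12  → match P2@[50:51]
i=52 'e': node 12→13 (fail-walked)
i=53 'a': node 13→14  → match P3@[53:53]
i=54 'd': node 14→0 (fail-walked)
i=55 'c': node 0→5
i=56 'e': node 5→13 (fail-walked)
i=57 'a': node 13→14  → match P3@[57:57]
i=58 'e': node 14→15  → match P4@[56:58]
i=59 'e': node 15→13 (fail-walked)
i=60 'd': node 13→0 (fail-walked)
i=61 'c': node 0→5
i=62 'b': node 5→6
i=63 'c': node 6→7
i=64 'd': node 7→8
i=65 'b': node 8→9
i=66 'c': node 9→10  → match P1@[61:66],P5@[62:66]
i=67 'b': node 10→6 (fail-walked)
i=68 'b': node 6→11 (fail-walked)
i=69 'd': node 11→12  → match P2@[68:69]
i=70 'a': node 12→1 (fail-walked)  → match P3@[70:70]
i=71 'c': node 1→2
i=72 'b': node 2→3
i=73 'd': node 3→12 (fail-walked)  → match P2@[72:73]
i=74 'b': node 12→11 (fail-walked)

All matches (sorted): [[2,3],[5,0],[6,3],[8,3],[10,3],[16,1],[16,5],[21,3],[22,4],[24,2],[30,3],[31,4],[32,3],[33,4],[39,3],[40,4],[41,3],[42,3],[44,3],[45,3],[48,0],[51,2],[53,3],[57,3],[58,4],[66,1],[66,5],[69,2],[70,3],[73,2]]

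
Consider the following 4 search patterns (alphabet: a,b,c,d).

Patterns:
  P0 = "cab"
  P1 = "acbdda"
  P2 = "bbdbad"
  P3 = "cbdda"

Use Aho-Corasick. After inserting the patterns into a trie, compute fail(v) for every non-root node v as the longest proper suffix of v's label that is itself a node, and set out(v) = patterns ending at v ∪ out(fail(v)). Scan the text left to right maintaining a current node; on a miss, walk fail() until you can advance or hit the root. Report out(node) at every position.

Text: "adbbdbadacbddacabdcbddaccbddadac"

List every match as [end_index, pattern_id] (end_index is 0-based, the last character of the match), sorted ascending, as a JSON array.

Construct AC machine:
Trie nodes:
  n0 'ε': a→4 b→10 c→1
  n1 'c': a→2 b→16
  n2 'ca': b→3
  n3 'cab': ·  ←P0
  n4 'a': c→5
  n5 'ac': b→6
  n6 'acb': d→7
  n7 'acbd': d→8
  n8 'acbdd': a→9
  n9 'acbdda': ·  ←P1
  n10 'b': b→11
  n11 'bb': d→12
  n12 'bbd': b→13
  n13 'bbdb': a→14
  n14 'bbdba': d→15
  n15 'bbdbad': ·  ←P2
  n16 'cb': d→17
  n17 'cbd': d→18
  n18 'cbdd': a→19
  n19 'cbdda': ·  ←P3

Failure links (BFS by depth):
  n1('c'): parent n0 fail=0; on 'c' 0 → fail=0;  out ∅∪∅=∅
  n4('a'): parent n0 fail=0; on 'a' 0 → fail=0;  out ∅∪∅=∅
  n10('b'): parent n0 fail=0; on 'b' 0 → fail=0;  out ∅∪∅=∅
  n2('ca'): parent n1 fail=0; on 'a' 0 → fail=4;  out ∅∪∅=∅
  n5('ac'): parent n4 fail=0; on 'c' 0 → fail=1;  out ∅∪∅=∅
  n11('bb'): parent n10 fail=0; on 'b' 0 → fail=10;  out ∅∪∅=∅
  n16('cb'): parent n1 fail=0; on 'b' 0 → fail=10;  out ∅∪∅=∅
  n3('cab'): parent n2 fail=4; on 'b' 4→0 → fail=10;  out {0}∪∅={0}
  n6('acb'): parent n5 fail=1; on 'b' 1 → fail=16;  out ∅∪∅=∅
  n12('bbd'): parent n11 fail=10; on 'd' 10→0 → fail=0;  out ∅∪∅=∅
  n17('cbd'): parent n16 fail=10; on 'd' 10→0 → fail=0;  out ∅∪∅=∅
  n7('acbd'): parent n6 fail=16; on 'd' 16 → fail=17;  out ∅∪∅=∅
  n13('bbdb'): parent n12 fail=0; on 'b' 0 → fail=10;  out ∅∪∅=∅
  n18('cbdd'): parent n17 fail=0; on 'd' 0 → fail=0;  out ∅∪∅=∅
  n8('acbdd'): parent n7 fail=17; on 'd' 17 → fail=18;  out ∅∪∅=∅
  n14('bbdba'): parent n13 fail=10; on 'a' 10→0 → fail=4;  out ∅∪∅=∅
  n19('cbdda'): parent n18 fail=0; on 'a' 0 → fail=4;  out {3}∪∅={3}
  n9('acbdda'): parent n8 fail=18; on 'a' 18 → fail=19;  out {1}∪{3}={1,3}
  n15('bbdbad'): parent n14 fail=4; on 'd' 4→0 → fail=0;  out {2}∪∅={2}

Text stream:
pos 0 'a': at 4
pos 1 'd': at 0 ·f
pos 2 'b': at 10
pos 3 'b': at 11
pos 4 'd': at 12
pos 5 'b': at 13
pos 6 'a': at 14
pos 7 'd': at 15  ** P2@[2:7]
pos 8 'a': at 4 ·f
pos 9 'c': at 5
pos 10 'b': at 6
pos 11 'd': at 7
pos 12 'd': at 8
pos 13 'a': at 9  ** P1@[8:13],P3@[9:13]
pos 14 'c': at 5 ·f
pos 15 'a': at 2 ·f
pos 16 'b': at 3  ** P0@[14:16]
pos 17 'd': at 0 ·f
pos 18 'c': at 1
pos 19 'b': at 16
pos 20 'd': at 17
pos 21 'd': at 18
pos 22 'a': at 19  ** P3@[18:22]
pos 23 'c': at 5 ·f
pos 24 'c': at 1 ·f
pos 25 'b': at 16
pos 26 'd': at 17
pos 27 'd': at 18
pos 28 'a': at 19  ** P3@[24:28]
pos 29 'd': at 0 ·f
pos 30 'a': at 4
pos 31 'c': at 5

Matches: [[7,2],[13,1],[13,3],[16,0],[22,3],[28,3]]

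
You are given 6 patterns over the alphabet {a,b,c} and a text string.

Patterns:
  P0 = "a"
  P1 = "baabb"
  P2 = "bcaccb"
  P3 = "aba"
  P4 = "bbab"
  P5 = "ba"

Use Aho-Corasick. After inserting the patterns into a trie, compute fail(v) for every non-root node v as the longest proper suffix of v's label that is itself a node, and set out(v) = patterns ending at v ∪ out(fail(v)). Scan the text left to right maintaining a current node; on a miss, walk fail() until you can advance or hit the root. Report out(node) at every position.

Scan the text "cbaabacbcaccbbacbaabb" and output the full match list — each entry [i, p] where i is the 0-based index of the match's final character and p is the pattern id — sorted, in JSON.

Build:
Trie (insert patterns):
  0='ε' goto a→1 b→2
  1='a' goto b→12  ←P0
  2='b' goto a→3 b→14 c→7
  3='ba' goto a→4  ←P5
  4='baa' goto b→5
  5='baab' goto b→6
  6='baabb' goto ·  ←P1
  7='bc' goto a→8
  8='bca' goto c→9
  9='bcac' goto c→10
  10='bcacc' goto b→11
  11='bcaccb' goto ·  ←P2
  12='ab' goto a→13
  13='aba' goto ·  ←P3
  14='bb' goto a→15
  15='bba' goto b→16
  16='bbab' goto ·  ←P4

Failure links (BFS by depth):
  n1('a'): parent n0 fail=0; on 'a' 0 → fail=0;  out {0}∪∅={0}
  n2('b'): parent n0 fail=0; on 'b' 0 → fail=0;  out ∅∪∅=∅
  n3('ba'): parent n2 fail=0; on 'a' 0 → fail=1;  out {5}∪{0}={0,5}
  n7('bc'): parent n2 fail=0; on 'c' 0 → fail=0;  out ∅∪∅=∅
  n12('ab'): parent n1 fail=0; on 'b' 0 → fail=2;  out ∅∪∅=∅
  n14('bb'): parent n2 fail=0; on 'b' 0 → fail=2;  out ∅∪∅=∅
  n4('baa'): parent n3 fail=1; on 'a' 1→0 → fail=1;  out ∅∪{0}={0}
  n8('bca'): parent n7 fail=0; on 'a' 0 → fail=1;  out ∅∪{0}={0}
  n13('aba'): parent n12 fail=2; on 'a' 2 → fail=3;  out {3}∪{0,5}={0,3,5}
  n15('bba'): parent n14 fail=2; on 'a' 2 → fail=3;  out ∅∪{0,5}={0,5}
  n5('baab'): parent n4 fail=1; on 'b' 1 → fail=12;  out ∅∪∅=∅
  n9('bcac'): parent n8 fail=1; on 'c' 1→0 → fail=0;  out ∅∪∅=∅
  n16('bbab'): parent n15 fail=3; on 'b' 3→1 → fail=12;  out {4}∪∅={4}
  n6('baabb'): parent n5 fail=12; on 'b' 12→2 → fail=14;  out {1}∪∅={1}
  n10('bcacc'): parent n9 fail=0; on 'c' 0 → fail=0;  out ∅∪∅=∅
  n11('bcaccb'): parent n10 fail=0; on 'b' 0 → fail=2;  out {2}∪∅={2}

Scan:
i=0 'c': node 0→0
i=1 'b': node 0→2
i=2 'a': node 2→3  ** P0@[2:2],P5@[1:2]
i=3 'a': node 3→4  ** P0@[3:3]
i=4 'b': node 4→5
i=5 'a': node 5→13 (fail-walked)  ** P0@[5:5],P3@[3:5],P5@[4:5]
i=6 'c': node 13→0 (fail-walked)
i=7 'b': node 0→2
i=8 'c': node 2→7
i=9 'a': node 7→8  ** P0@[9:9]
i=10 'c': node 8→9
i=11 'c': node 9→10
i=12 'b': node 10→11  ** P2@[7:12]
i=13 'b': node 11→14 (fail-walked)
i=14 'a': node 14→15  ** P0@[14:14],P5@[13:14]
i=15 'c': node 15→0 (fail-walked)
i=16 'b': node 0→2
i=17 'a': node 2→3  ** P0@[17:17],P5@[16:17]
i=18 'a': node 3→4  ** P0@[18:18]
i=19 'b': node 4→5
i=20 'b': node 5→6  ** P1@[16:20]

All matches (sorted): [[2,0],[2,5],[3,0],[5,0],[5,3],[5,5],[9,0],[12,2],[14,0],[14,5],[17,0],[17,5],[18,0],[20,1]]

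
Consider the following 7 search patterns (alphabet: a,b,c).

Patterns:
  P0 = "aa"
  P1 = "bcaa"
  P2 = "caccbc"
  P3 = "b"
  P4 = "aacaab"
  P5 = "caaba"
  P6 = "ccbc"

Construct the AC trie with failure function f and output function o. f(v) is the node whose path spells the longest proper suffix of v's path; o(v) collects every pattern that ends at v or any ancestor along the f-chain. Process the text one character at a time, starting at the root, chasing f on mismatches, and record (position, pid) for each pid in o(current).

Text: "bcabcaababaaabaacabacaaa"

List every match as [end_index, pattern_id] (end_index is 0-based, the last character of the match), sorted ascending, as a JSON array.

Build automaton:
Trie nodes:
  0='ε' goto a→1 b→3 c→7
  1='a' goto a→2
  2='aa' goto c→13  [P0 ends]
  3='b' goto c→4  [P3 ends]
  4='bc' goto a→5
  5='bca' goto a→6
  6='bcaa' goto ·  [P1 ends]
  7='c' goto a→8 c→20
  8='ca' goto a→17 c→9
  9='cac' goto c→10
  10='cacc' goto b→11
  11='caccb' goto c→12
  12='caccbc' goto ·  [P2 ends]
  13='aac' goto a→14
  14='aaca' goto a→15
  15='aacaa' goto b→16
  16='aacaab' goto ·  [P4 ends]
  17='caa' goto b→18
  18='caab' goto a→19
  19='caaba' goto ·  [P5 ends]
  20='cc' goto b→21
  21='ccb' goto c→22
  22='ccbc' goto ·  [P6 ends]

BFS fail/out derivation:
  n1('a'): parent n0 fail=0; on 'a' 0 → fail=0;  out ∅∪∅=∅
  n3('b'): parent n0 fail=0; on 'b' 0 → fail=0;  out {3}∪∅={3}
  n7('c'): parent n0 fail=0; on 'c' 0 → fail=0;  out ∅∪∅=∅
  n2('aa'): parent n1 fail=0; on 'a' 0 → fail=1;  out {0}∪∅={0}
  n4('bc'): parent n3 fail=0; on 'c' 0 → fail=7;  out ∅∪∅=∅
  n8('ca'): parent n7 fail=0; on 'a' 0 → fail=1;  out ∅∪∅=∅
  n20('cc'): parent n7 fail=0; on 'c' 0 → fail=7;  out ∅∪∅=∅
  n5('bca'): parent n4 fail=7; on 'a' 7 → fail=8;  out ∅∪∅=∅
  n9('cac'): parent n8 fail=1; on 'c' 1→0 → fail=7;  out ∅∪∅=∅
  n13('aac'): parent n2 fail=1; on 'c' 1→0 → fail=7;  out ∅∪∅=∅
  n17('caa'): parent n8 fail=1; on 'a' 1 → fail=2;  out ∅∪{0}={0}
  n21('ccb'): parent n20 fail=7; on 'b' 7→0 → fail=3;  out ∅∪{3}={3}
  n6('bcaa'): parent n5 fail=8; on 'a' 8 → fail=17;  out {1}∪{0}={0,1}
  n10('cacc'): parent n9 fail=7; on 'c' 7 → fail=20;  out ∅∪∅=∅
  n14('aaca'): parent n13 fail=7; on 'a' 7 → fail=8;  out ∅∪∅=∅
  n18('caab'): parent n17 fail=2; on 'b' 2→1→0 → fail=3;  out ∅∪{3}={3}
  n22('ccbc'): parent n21 fail=3; on 'c' 3 → fail=4;  out {6}∪∅={6}
  n11('caccb'): parent n10 fail=20; on 'b' 20 → fail=21;  out ∅∪{3}={3}
  n15('aacaa'): parent n14 fail=8; on 'a' 8 → fail=17;  out ∅∪{0}={0}
  n19('caaba'): parent n18 fail=3; on 'a' 3→0 → fail=1;  out {5}∪∅={5}
  n12('caccbc'): parent n11 fail=21; on 'c' 21 → fail=22;  out {2}∪{6}={2,6}
  n16('aacaab'): parent n15 fail=17; on 'b' 17 → fail=18;  out {4}∪{3}={3,4}

Text stream:
[0] read 'b'  n0⇒n3  emit P3@[0:0]
[1] read 'c'  n3⇒n4
[2] read 'a'  n4⇒n5
[3] read 'b'  n5⇒n3 (via fail)  emit P3@[3:3]
[4] read 'c'  n3⇒n4
[5] read 'a'  n4⇒n5
[6] read 'a'  n5⇒n6  emit P0@[5:6],P1@[3:6]
[7] read 'b'  n6⇒n18 (via fail)  emit P3@[7:7]
[8] read 'a'  n18⇒n19  emit P5@[4:8]
[9] read 'b'  n19⇒n3 (via fail)  emit P3@[9:9]
[10] read 'a'  n3⇒n1 (via fail)
[11] read 'a'  n1⇒n2  emit P0@[10:11]
[12] read 'a'  n2⇒n2 (via fail)  emit P0@[11:12]
[13] read 'b'  n2⇒n3 (via fail)  emit P3@[13:13]
[14] read 'a'  n3⇒n1 (via fail)
[15] read 'a'  n1⇒n2  emit P0@[14:15]
[16] read 'c'  n2⇒n13
[17] read 'a'  n13⇒n14
[18] read 'b'  n14⇒n3 (via fail)  emit P3@[18:18]
[19] read 'a'  n3⇒n1 (via fail)
[20] read 'c'  n1⇒n7 (via fail)
[21] read 'a'  n7⇒n8
[22] read 'a'  n8⇒n17  emit P0@[21:22]
[23] read 'a'  n17⇒n2 (via fail)  emit P0@[22:23]

All matches (sorted): [[0,3],[3,3],[6,0],[6,1],[7,3],[8,5],[9,3],[11,0],[12,0],[13,3],[15,0],[18,3],[22,0],[23,0]]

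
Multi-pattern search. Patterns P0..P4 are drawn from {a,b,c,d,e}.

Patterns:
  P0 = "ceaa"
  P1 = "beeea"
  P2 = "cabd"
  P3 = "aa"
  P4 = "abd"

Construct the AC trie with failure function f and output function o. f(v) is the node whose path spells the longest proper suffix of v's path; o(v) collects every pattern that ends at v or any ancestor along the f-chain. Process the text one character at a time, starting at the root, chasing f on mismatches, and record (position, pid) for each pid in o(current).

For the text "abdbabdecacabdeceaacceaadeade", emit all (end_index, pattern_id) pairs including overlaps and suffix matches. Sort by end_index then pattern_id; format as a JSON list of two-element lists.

Build:
Trie nodes:
  n0 'ε': a→13 b→5 c→1
  n1 'c': a→10 e→2
  n2 'ce': a→3
  n3 'cea': a→4
  n4 'ceaa': ·  ←P0
  n5 'b': e→6
  n6 'be': e→7
  n7 'bee': e→8
  n8 'beee': a→9
  n9 'beeea': ·  ←P1
  n10 'ca': b→11
  n11 'cab': d→12
  n12 'cabd': ·  ←P2
  n13 'a': a→14 b→15
  n14 'aa': ·  ←P3
  n15 'ab': d→16
  n16 'abd': ·  ←P4

BFS fail/out derivation:
  fail(1) 'c': from fail(0)=0 chase 'c': 0 ⇒ 0;  out=∅∪out(0)=∅
  fail(5) 'b': from fail(0)=0 chase 'b': 0 ⇒ 0;  out=∅∪out(0)=∅
  fail(13) 'a': from fail(0)=0 chase 'a': 0 ⇒ 0;  out=∅∪out(0)=∅
  fail(2) 'ce': from fail(1)=0 chase 'e': 0 ⇒ 0;  out=∅∪out(0)=∅
  fail(6) 'be': from fail(5)=0 chase 'e': 0 ⇒ 0;  out=∅∪out(0)=∅
  fail(10) 'ca': from fail(1)=0 chase 'a': 0 ⇒ 13;  out=∅∪out(13)=∅
  fail(14) 'aa': from fail(13)=0 chase 'a': 0 ⇒ 13;  out={3}∪out(13)={3}
  fail(15) 'ab': from fail(13)=0 chase 'b': 0 ⇒ 5;  out=∅∪out(5)=∅
  fail(3) 'cea': from fail(2)=0 chase 'a': 0 ⇒ 13;  out=∅∪out(13)=∅
  fail(7) 'bee': from fail(6)=0 chase 'e': 0 ⇒ 0;  out=∅∪out(0)=∅
  fail(11) 'cab': from fail(10)=13 chase 'b': 13 ⇒ 15;  out=∅∪out(15)=∅
  fail(16) 'abd': from fail(15)=5 chase 'd': 5→0 ⇒ 0;  out={4}∪out(0)={4}
  fail(4) 'ceaa': from fail(3)=13 chase 'a': 13 ⇒ 14;  out={0}∪out(14)={0,3}
  fail(8) 'beee': from fail(7)=0 chase 'e': 0 ⇒ 0;  out=∅∪out(0)=∅
  fail(12) 'cabd': from fail(11)=15 chase 'd': 15 ⇒ 16;  out={2}∪out(16)={2,4}
  fail(9) 'beeea': from fail(8)=0 chase 'a': 0 ⇒ 13;  out={1}∪out(13)={1}

Run:
i=0 'a': node 0→13
i=1 'b': node 13→15
i=2 'd': node 15→16  ** P4@[0:2]
i=3 'b': node 16→5 (via fail)
i=4 'a': node 5→13 (via fail)
i=5 'b': node 13→15
i=6 'd': node 15→16  ** P4@[4:6]
i=7 'e': node 16→0 (via fail)
i=8 'c': node 0→1
i=9 'a': node 1→10
i=10 'c': node 10→1 (via fail)
i=11 'a': node 1→10
i=12 'b': node 10→11
i=13 'd': node 11→12  ** P2@[10:13],P4@[11:13]
i=14 'e': node 12→0 (via fail)
i=15 'c': node 0→1
i=16 'e': node 1→2
i=17 'a': node 2→3
i=18 'a': node 3→4  ** P0@[15:18],P3@[17:18]
i=19 'c': node 4→1 (via fail)
i=20 'c': node 1→1 (via fail)
i=21 'e': node 1→2
i=22 'a': node 2→3
i=23 'a': node 3→4  ** P0@[20:23],P3@[22:23]
i=24 'd': node 4→0 (via fail)
i=25 'e': node 0→0
i=26 'a': node 0→13
i=27 'd': node 13→0 (via fail)
i=28 'e': node 0→0

All matches (sorted): [[2,4],[6,4],[13,2],[13,4],[18,0],[18,3],[23,0],[23,3]]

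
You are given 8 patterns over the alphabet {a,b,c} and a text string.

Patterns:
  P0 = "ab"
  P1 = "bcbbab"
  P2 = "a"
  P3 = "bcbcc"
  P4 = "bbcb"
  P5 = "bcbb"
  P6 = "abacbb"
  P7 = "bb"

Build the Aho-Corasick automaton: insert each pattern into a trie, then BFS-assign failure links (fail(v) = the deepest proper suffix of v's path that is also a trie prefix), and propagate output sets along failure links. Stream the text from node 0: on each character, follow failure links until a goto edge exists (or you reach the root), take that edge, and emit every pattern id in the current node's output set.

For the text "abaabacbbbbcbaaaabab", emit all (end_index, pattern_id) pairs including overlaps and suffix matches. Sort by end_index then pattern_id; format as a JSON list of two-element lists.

Build automaton:
Trie nodes:
  0='ε' goto a→1 b→3
  1='a' goto b→2  [P2 ends]
  2='ab' goto a→14  [P0 ends]
  3='b' goto b→11 c→4
  4='bc' goto b→5
  5='bcb' goto b→6 c→9
  6='bcbb' goto a→7  [P5 ends]
  7='bcbba' goto b→8
  8='bcbbab' goto ·  [P1 ends]
  9='bcbc' goto c→10
  10='bcbcc' goto ·  [P3 ends]
  11='bb' goto c→12  [P7 ends]
  12='bbc' goto b→13
  13='bbcb' goto ·  [P4 ends]
  14='aba' goto c→15
  15='abac' goto b→16
  16='abacb' goto b→17
  17='abacbb' goto ·  [P6 ends]

BFS fail/out derivation:
  fail(1) 'a': from fail(0)=0 chase 'a': 0 ⇒ 0;  out={2}∪out(0)={2}
  fail(3) 'b': from fail(0)=0 chase 'b': 0 ⇒ 0;  out=∅∪out(0)=∅
  fail(2) 'ab': from fail(1)=0 chase 'b': 0 ⇒ 3;  out={0}∪out(3)={0}
  fail(4) 'bc': from fail(3)=0 chase 'c': 0 ⇒ 0;  out=∅∪out(0)=∅
  fail(11) 'bb': from fail(3)=0 chase 'b': 0 ⇒ 3;  out={7}∪out(3)={7}
  fail(5) 'bcb': from fail(4)=0 chase 'b': 0 ⇒ 3;  out=∅∪out(3)=∅
  fail(12) 'bbc': from fail(11)=3 chase 'c': 3 ⇒ 4;  out=∅∪out(4)=∅
  fail(14) 'aba': from fail(2)=3 chase 'a': 3→0 ⇒ 1;  out=∅∪out(1)={2}
  fail(6) 'bcbb': from fail(5)=3 chase 'b': 3 ⇒ 11;  out={5}∪out(11)={5,7}
  fail(9) 'bcbc': from fail(5)=3 chase 'c': 3 ⇒ 4;  out=∅∪out(4)=∅
  fail(13) 'bbcb': from fail(12)=4 chase 'b': 4 ⇒ 5;  out={4}∪out(5)={4}
  fail(15) 'abac': from fail(14)=1 chase 'c': 1→0 ⇒ 0;  out=∅∪out(0)=∅
  fail(7) 'bcbba': from fail(6)=11 chase 'a': 11→3→0 ⇒ 1;  out=∅∪out(1)={2}
  fail(10) 'bcbcc': from fail(9)=4 chase 'c': 4→0 ⇒ 0;  out={3}∪out(0)={3}
  fail(16) 'abacb': from fail(15)=0 chase 'b': 0 ⇒ 3;  out=∅∪out(3)=∅
  fail(8) 'bcbbab': from fail(7)=1 chase 'b': 1 ⇒ 2;  out={1}∪out(2)={0,1}
  fail(17) 'abacbb': from fail(16)=3 chase 'b': 3 ⇒ 11;  out={6}∪out(11)={6,7}

Run:
[0] read 'a'  n0⇒n1  → match P2@[0:0]
[1] read 'b'  n1⇒n2  → match P0@[0:1]
[2] read 'a'  n2⇒n14  → match P2@[2:2]
[3] read 'a'  n14⇒n1 (fail-walked)  → match P2@[3:3]
[4] read 'b'  n1⇒n2  → match P0@[3:4]
[5] read 'a'  n2⇒n14  → match P2@[5:5]
[6] read 'c'  n14⇒n15
[7] read 'b'  n15⇒n16
[8] read 'b'  n16⇒n17  → match P6@[3:8],P7@[7:8]
[9] read 'b'  n17⇒n11 (fail-walked)  → match P7@[8:9]
[10] read 'b'  n11⇒n11 (fail-walked)  → match P7@[9:10]
[11] read 'c'  n11⇒n12
[12] read 'b'  n12⇒n13  → match P4@[9:12]
[13] read 'a'  n13⇒n1 (fail-walked)  → match P2@[13:13]
[14] read 'a'  n1⇒n1 (fail-walked)  → match P2@[14:14]
[15] read 'a'  n1⇒n1 (fail-walked)  → match P2@[15:15]
[16] read 'a'  n1⇒n1 (fail-walked)  → match P2@[16:16]
[17] read 'b'  n1⇒n2  → match P0@[16:17]
[18] read 'a'  n2⇒n14  → match P2@[18:18]
[19] read 'b'  n14⇒n2 (fail-walked)  → match P0@[18:19]

All matches (sorted): [[0,2],[1,0],[2,2],[3,2],[4,0],[5,2],[8,6],[8,7],[9,7],[10,7],[12,4],[13,2],[14,2],[15,2],[16,2],[17,0],[18,2],[19,0]]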